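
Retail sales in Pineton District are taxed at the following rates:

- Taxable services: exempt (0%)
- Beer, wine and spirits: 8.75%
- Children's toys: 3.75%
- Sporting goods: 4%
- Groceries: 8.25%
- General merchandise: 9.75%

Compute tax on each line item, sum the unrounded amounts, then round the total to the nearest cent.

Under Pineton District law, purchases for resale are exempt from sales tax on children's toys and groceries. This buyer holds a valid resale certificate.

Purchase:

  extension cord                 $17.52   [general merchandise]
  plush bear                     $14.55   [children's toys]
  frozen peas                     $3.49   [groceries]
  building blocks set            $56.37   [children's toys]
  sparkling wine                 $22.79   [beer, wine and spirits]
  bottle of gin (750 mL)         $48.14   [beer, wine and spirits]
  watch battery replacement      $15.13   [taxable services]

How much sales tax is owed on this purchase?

Extension cord $17.52: general merchandise → 9.75% → $1.7082
Plush bear $14.55: children's toys, buyer-exempt → 0% → $0.00
Frozen peas $3.49: groceries, buyer-exempt → 0% → $0.00
Building blocks set $56.37: children's toys, buyer-exempt → 0% → $0.00
Sparkling wine $22.79: beer, wine and spirits → 8.75% → $1.994125
Bottle of gin (750 mL) $48.14: beer, wine and spirits → 8.75% → $4.21225
Watch battery replacement $15.13: taxable services → 0% → $0.00
Unrounded tax sum = $7.914575 → $7.91

$7.91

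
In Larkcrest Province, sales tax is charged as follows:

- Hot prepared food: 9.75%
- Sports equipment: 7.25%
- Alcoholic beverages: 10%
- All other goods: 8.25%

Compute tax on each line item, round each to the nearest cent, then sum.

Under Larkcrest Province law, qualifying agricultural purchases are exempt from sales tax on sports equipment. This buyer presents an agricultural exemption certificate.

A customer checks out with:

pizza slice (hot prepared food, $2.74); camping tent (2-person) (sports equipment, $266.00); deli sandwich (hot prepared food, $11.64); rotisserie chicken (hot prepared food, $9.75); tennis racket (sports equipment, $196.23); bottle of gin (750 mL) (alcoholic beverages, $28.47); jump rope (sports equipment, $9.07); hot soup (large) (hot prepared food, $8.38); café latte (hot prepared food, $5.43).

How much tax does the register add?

$6.55

Pizza slice $2.74: hot prepared food → 9.75% → $0.27
Camping tent (2-person) $266.00: sports equipment, buyer-exempt → 0% → $0.00
Deli sandwich $11.64: hot prepared food → 9.75% → $1.13
Rotisserie chicken $9.75: hot prepared food → 9.75% → $0.95
Tennis racket $196.23: sports equipment, buyer-exempt → 0% → $0.00
Bottle of gin (750 mL) $28.47: alcoholic beverages → 10% → $2.85
Jump rope $9.07: sports equipment, buyer-exempt → 0% → $0.00
Hot soup (large) $8.38: hot prepared food → 9.75% → $0.82
Café latte $5.43: hot prepared food → 9.75% → $0.53
Total tax = $0.27 + $1.13 + $0.95 + $2.85 + $0.82 + $0.53 = $6.55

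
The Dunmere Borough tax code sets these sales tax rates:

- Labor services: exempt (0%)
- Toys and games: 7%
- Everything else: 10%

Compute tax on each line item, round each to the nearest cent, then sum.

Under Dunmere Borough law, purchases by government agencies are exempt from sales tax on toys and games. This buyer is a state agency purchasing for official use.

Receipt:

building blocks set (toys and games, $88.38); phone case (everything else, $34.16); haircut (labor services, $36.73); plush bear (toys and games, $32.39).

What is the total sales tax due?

Building blocks set $88.38: toys and games, buyer-exempt → 0% → $0.00
Phone case $34.16: everything else → 10% → $3.42
Haircut $36.73: labor services → 0% → $0.00
Plush bear $32.39: toys and games, buyer-exempt → 0% → $0.00
Total tax = $3.42

$3.42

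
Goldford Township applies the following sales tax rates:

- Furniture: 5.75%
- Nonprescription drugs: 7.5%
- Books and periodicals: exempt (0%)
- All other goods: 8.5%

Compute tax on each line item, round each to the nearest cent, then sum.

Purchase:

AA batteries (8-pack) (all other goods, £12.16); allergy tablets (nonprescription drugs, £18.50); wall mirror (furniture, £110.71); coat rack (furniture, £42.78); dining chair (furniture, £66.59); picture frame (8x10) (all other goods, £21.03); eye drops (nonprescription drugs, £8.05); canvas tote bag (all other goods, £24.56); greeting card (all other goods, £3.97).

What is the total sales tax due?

AA batteries (8-pack) £12.16: all other goods → 8.5% → £1.03
Allergy tablets £18.50: nonprescription drugs → 7.5% → £1.39
Wall mirror £110.71: furniture → 5.75% → £6.37
Coat rack £42.78: furniture → 5.75% → £2.46
Dining chair £66.59: furniture → 5.75% → £3.83
Picture frame (8x10) £21.03: all other goods → 8.5% → £1.79
Eye drops £8.05: nonprescription drugs → 7.5% → £0.60
Canvas tote bag £24.56: all other goods → 8.5% → £2.09
Greeting card £3.97: all other goods → 8.5% → £0.34
Total tax = £1.03 + £1.39 + £6.37 + £2.46 + £3.83 + £1.79 + £0.60 + £2.09 + £0.34 = £19.90

£19.90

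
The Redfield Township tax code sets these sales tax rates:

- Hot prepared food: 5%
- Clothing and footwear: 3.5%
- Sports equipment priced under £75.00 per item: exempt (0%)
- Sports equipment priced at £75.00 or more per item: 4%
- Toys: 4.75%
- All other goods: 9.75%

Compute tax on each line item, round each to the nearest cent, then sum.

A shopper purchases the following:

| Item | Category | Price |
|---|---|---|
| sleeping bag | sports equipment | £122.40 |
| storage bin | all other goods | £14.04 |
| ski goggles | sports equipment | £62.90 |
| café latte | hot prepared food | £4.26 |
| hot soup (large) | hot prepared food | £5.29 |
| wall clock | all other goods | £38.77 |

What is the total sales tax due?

Sleeping bag £122.40: sports equipment, £75.00 or more → 4% → £4.90
Storage bin £14.04: all other goods → 9.75% → £1.37
Ski goggles £62.90: sports equipment, under £75.00 → 0% → £0.00
Café latte £4.26: hot prepared food → 5% → £0.21
Hot soup (large) £5.29: hot prepared food → 5% → £0.26
Wall clock £38.77: all other goods → 9.75% → £3.78
Total tax = £4.90 + £1.37 + £0.21 + £0.26 + £3.78 = £10.52

£10.52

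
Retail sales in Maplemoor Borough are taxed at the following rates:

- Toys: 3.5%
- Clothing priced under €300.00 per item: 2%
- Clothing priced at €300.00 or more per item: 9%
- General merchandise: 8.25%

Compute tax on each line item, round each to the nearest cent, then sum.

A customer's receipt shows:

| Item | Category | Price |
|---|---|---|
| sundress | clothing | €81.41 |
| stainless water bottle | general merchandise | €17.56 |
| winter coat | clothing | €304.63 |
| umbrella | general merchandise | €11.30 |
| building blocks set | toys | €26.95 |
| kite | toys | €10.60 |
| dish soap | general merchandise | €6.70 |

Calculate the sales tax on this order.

€33.29

Sundress €81.41: clothing, under €300.00 → 2% → €1.63
Stainless water bottle €17.56: general merchandise → 8.25% → €1.45
Winter coat €304.63: clothing, €300.00 or more → 9% → €27.42
Umbrella €11.30: general merchandise → 8.25% → €0.93
Building blocks set €26.95: toys → 3.5% → €0.94
Kite €10.60: toys → 3.5% → €0.37
Dish soap €6.70: general merchandise → 8.25% → €0.55
Total tax = €1.63 + €1.45 + €27.42 + €0.93 + €0.94 + €0.37 + €0.55 = €33.29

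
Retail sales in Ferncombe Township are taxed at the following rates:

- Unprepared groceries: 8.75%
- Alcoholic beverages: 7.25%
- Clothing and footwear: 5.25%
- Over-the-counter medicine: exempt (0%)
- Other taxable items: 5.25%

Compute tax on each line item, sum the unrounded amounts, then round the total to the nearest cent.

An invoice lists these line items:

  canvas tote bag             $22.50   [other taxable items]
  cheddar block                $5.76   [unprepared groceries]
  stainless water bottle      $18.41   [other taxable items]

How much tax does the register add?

Canvas tote bag $22.50: other taxable items → 5.25% → $1.18125
Cheddar block $5.76: unprepared groceries → 8.75% → $0.504
Stainless water bottle $18.41: other taxable items → 5.25% → $0.966525
Unrounded tax sum = $2.651775 → $2.65

$2.65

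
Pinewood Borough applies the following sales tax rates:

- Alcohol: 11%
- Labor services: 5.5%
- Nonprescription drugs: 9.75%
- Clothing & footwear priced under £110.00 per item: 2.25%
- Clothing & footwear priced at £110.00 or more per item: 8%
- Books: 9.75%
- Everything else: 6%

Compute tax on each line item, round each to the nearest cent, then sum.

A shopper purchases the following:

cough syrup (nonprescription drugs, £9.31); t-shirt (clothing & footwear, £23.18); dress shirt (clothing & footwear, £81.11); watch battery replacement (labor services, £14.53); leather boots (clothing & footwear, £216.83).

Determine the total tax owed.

£21.40

Cough syrup £9.31: nonprescription drugs → 9.75% → £0.91
T-shirt £23.18: clothing & footwear, under £110.00 → 2.25% → £0.52
Dress shirt £81.11: clothing & footwear, under £110.00 → 2.25% → £1.82
Watch battery replacement £14.53: labor services → 5.5% → £0.80
Leather boots £216.83: clothing & footwear, £110.00 or more → 8% → £17.35
Total tax = £0.91 + £0.52 + £1.82 + £0.80 + £17.35 = £21.40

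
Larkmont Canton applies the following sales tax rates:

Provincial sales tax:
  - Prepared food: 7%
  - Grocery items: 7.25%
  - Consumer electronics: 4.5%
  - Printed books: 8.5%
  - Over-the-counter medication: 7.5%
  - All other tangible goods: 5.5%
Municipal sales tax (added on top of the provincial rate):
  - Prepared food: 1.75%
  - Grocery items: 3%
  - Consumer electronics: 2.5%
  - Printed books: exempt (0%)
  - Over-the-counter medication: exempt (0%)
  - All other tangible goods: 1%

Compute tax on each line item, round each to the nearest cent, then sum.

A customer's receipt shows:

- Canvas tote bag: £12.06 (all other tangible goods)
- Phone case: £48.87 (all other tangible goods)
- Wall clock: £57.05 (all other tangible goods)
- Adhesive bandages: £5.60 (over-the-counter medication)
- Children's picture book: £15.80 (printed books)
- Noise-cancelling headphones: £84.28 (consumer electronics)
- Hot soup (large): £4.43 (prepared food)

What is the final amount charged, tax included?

£243.81

Canvas tote bag £12.06: all other tangible goods → 5.5% + 1% municipal = 6.5% → £0.78
Phone case £48.87: all other tangible goods → 5.5% + 1% municipal = 6.5% → £3.18
Wall clock £57.05: all other tangible goods → 5.5% + 1% municipal = 6.5% → £3.71
Adhesive bandages £5.60: over-the-counter medication → 7.5% + 0% municipal = 7.5% → £0.42
Children's picture book £15.80: printed books → 8.5% + 0% municipal = 8.5% → £1.34
Noise-cancelling headphones £84.28: consumer electronics → 4.5% + 2.5% municipal = 7% → £5.90
Hot soup (large) £4.43: prepared food → 7% + 1.75% municipal = 8.75% → £0.39
Subtotal = £228.09; tax = £15.72; total due = £243.81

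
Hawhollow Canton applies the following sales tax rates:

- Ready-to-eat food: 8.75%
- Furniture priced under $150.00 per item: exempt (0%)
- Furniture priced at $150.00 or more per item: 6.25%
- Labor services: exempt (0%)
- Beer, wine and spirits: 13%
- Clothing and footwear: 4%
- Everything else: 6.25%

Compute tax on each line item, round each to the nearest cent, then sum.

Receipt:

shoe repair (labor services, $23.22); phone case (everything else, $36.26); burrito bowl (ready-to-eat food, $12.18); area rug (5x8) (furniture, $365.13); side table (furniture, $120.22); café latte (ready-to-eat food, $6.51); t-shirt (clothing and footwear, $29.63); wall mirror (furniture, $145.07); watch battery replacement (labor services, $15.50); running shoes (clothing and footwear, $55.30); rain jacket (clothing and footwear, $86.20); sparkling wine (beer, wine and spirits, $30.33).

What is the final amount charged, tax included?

$963.07

Shoe repair $23.22: labor services → 0% → $0.00
Phone case $36.26: everything else → 6.25% → $2.27
Burrito bowl $12.18: ready-to-eat food → 8.75% → $1.07
Area rug (5x8) $365.13: furniture, $150.00 or more → 6.25% → $22.82
Side table $120.22: furniture, under $150.00 → 0% → $0.00
Café latte $6.51: ready-to-eat food → 8.75% → $0.57
T-shirt $29.63: clothing and footwear → 4% → $1.19
Wall mirror $145.07: furniture, under $150.00 → 0% → $0.00
Watch battery replacement $15.50: labor services → 0% → $0.00
Running shoes $55.30: clothing and footwear → 4% → $2.21
Rain jacket $86.20: clothing and footwear → 4% → $3.45
Sparkling wine $30.33: beer, wine and spirits → 13% → $3.94
Subtotal = $925.55; tax = $37.52; total due = $963.07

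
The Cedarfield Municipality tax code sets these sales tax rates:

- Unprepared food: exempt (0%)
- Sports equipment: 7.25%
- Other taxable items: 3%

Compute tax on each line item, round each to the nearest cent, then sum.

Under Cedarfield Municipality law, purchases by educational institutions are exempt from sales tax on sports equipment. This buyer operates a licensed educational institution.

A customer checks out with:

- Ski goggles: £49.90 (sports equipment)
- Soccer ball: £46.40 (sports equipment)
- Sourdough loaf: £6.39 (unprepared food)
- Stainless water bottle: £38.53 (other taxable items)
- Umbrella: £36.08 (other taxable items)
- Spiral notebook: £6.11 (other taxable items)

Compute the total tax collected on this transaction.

£2.42

Ski goggles £49.90: sports equipment, buyer-exempt → 0% → £0.00
Soccer ball £46.40: sports equipment, buyer-exempt → 0% → £0.00
Sourdough loaf £6.39: unprepared food → 0% → £0.00
Stainless water bottle £38.53: other taxable items → 3% → £1.16
Umbrella £36.08: other taxable items → 3% → £1.08
Spiral notebook £6.11: other taxable items → 3% → £0.18
Total tax = £1.16 + £1.08 + £0.18 = £2.42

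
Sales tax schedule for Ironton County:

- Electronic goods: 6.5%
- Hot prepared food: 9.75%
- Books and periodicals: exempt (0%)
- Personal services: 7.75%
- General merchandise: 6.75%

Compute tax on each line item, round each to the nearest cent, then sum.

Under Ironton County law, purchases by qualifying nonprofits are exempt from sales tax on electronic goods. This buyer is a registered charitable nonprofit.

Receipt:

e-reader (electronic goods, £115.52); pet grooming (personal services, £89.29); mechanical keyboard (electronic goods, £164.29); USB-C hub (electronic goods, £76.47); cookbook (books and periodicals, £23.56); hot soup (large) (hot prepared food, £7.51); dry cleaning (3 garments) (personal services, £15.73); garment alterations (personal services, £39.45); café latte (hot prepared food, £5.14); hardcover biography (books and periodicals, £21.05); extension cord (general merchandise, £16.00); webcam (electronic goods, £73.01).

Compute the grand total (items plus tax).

£660.53

E-reader £115.52: electronic goods, buyer-exempt → 0% → £0.00
Pet grooming £89.29: personal services → 7.75% → £6.92
Mechanical keyboard £164.29: electronic goods, buyer-exempt → 0% → £0.00
USB-C hub £76.47: electronic goods, buyer-exempt → 0% → £0.00
Cookbook £23.56: books and periodicals → 0% → £0.00
Hot soup (large) £7.51: hot prepared food → 9.75% → £0.73
Dry cleaning (3 garments) £15.73: personal services → 7.75% → £1.22
Garment alterations £39.45: personal services → 7.75% → £3.06
Café latte £5.14: hot prepared food → 9.75% → £0.50
Hardcover biography £21.05: books and periodicals → 0% → £0.00
Extension cord £16.00: general merchandise → 6.75% → £1.08
Webcam £73.01: electronic goods, buyer-exempt → 0% → £0.00
Subtotal = £647.02; tax = £13.51; total due = £660.53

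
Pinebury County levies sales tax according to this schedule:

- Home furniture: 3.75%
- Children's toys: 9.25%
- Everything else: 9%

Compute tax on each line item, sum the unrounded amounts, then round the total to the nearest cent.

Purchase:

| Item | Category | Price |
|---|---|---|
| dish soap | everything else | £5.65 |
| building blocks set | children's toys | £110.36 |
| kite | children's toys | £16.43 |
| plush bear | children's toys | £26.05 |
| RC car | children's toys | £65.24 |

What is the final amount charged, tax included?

£244.41

Dish soap £5.65: everything else → 9% → £0.5085
Building blocks set £110.36: children's toys → 9.25% → £10.2083
Kite £16.43: children's toys → 9.25% → £1.519775
Plush bear £26.05: children's toys → 9.25% → £2.409625
RC car £65.24: children's toys → 9.25% → £6.0347
Subtotal = £223.73; unrounded tax = £20.6809 → £20.68; total due = £244.41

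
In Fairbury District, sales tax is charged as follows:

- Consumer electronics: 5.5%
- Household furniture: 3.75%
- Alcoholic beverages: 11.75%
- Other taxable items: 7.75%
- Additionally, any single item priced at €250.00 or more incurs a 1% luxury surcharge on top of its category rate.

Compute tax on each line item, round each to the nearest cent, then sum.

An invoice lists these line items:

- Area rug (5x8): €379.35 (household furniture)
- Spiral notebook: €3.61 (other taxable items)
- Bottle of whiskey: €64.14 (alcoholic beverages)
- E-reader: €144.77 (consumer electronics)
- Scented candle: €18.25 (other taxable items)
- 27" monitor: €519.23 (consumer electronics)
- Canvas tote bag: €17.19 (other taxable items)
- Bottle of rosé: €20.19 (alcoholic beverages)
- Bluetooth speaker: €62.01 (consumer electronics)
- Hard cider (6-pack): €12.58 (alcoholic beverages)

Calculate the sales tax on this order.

Area rug (5x8) €379.35: household furniture → 3.75% + 1% surcharge = 4.75% → €18.02
Spiral notebook €3.61: other taxable items → 7.75% → €0.28
Bottle of whiskey €64.14: alcoholic beverages → 11.75% → €7.54
E-reader €144.77: consumer electronics → 5.5% → €7.96
Scented candle €18.25: other taxable items → 7.75% → €1.41
27" monitor €519.23: consumer electronics → 5.5% + 1% surcharge = 6.5% → €33.75
Canvas tote bag €17.19: other taxable items → 7.75% → €1.33
Bottle of rosé €20.19: alcoholic beverages → 11.75% → €2.37
Bluetooth speaker €62.01: consumer electronics → 5.5% → €3.41
Hard cider (6-pack) €12.58: alcoholic beverages → 11.75% → €1.48
Total tax = €18.02 + €0.28 + €7.54 + €7.96 + €1.41 + €33.75 + €1.33 + €2.37 + €3.41 + €1.48 = €77.55

€77.55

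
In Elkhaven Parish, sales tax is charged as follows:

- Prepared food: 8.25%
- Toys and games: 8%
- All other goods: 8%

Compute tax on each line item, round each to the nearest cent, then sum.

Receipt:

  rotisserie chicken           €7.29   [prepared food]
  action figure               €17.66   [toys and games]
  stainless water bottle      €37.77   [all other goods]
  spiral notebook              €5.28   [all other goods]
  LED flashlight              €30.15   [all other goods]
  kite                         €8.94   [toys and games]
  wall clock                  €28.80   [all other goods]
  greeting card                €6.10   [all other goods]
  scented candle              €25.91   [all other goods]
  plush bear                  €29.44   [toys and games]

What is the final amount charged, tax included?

€213.14

Rotisserie chicken €7.29: prepared food → 8.25% → €0.60
Action figure €17.66: toys and games → 8% → €1.41
Stainless water bottle €37.77: all other goods → 8% → €3.02
Spiral notebook €5.28: all other goods → 8% → €0.42
LED flashlight €30.15: all other goods → 8% → €2.41
Kite €8.94: toys and games → 8% → €0.72
Wall clock €28.80: all other goods → 8% → €2.30
Greeting card €6.10: all other goods → 8% → €0.49
Scented candle €25.91: all other goods → 8% → €2.07
Plush bear €29.44: toys and games → 8% → €2.36
Subtotal = €197.34; tax = €15.80; total due = €213.14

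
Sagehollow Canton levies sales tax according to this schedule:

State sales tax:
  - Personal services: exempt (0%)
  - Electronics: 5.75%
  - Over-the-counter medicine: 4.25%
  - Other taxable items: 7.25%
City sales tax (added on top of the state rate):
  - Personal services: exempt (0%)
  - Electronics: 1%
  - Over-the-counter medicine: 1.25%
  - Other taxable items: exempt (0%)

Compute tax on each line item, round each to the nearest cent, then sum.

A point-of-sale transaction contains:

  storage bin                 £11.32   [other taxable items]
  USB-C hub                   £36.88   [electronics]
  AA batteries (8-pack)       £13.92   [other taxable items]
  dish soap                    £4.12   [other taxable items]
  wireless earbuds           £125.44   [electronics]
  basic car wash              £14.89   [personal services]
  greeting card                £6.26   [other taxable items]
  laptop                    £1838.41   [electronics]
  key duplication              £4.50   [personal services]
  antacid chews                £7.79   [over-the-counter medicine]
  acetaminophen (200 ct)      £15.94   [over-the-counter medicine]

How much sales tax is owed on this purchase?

£138.94

Storage bin £11.32: other taxable items → 7.25% + 0% city = 7.25% → £0.82
USB-C hub £36.88: electronics → 5.75% + 1% city = 6.75% → £2.49
AA batteries (8-pack) £13.92: other taxable items → 7.25% + 0% city = 7.25% → £1.01
Dish soap £4.12: other taxable items → 7.25% + 0% city = 7.25% → £0.30
Wireless earbuds £125.44: electronics → 5.75% + 1% city = 6.75% → £8.47
Basic car wash £14.89: personal services → 0% + 0% city = 0% → £0.00
Greeting card £6.26: other taxable items → 7.25% + 0% city = 7.25% → £0.45
Laptop £1838.41: electronics → 5.75% + 1% city = 6.75% → £124.09
Key duplication £4.50: personal services → 0% + 0% city = 0% → £0.00
Antacid chews £7.79: over-the-counter medicine → 4.25% + 1.25% city = 5.5% → £0.43
Acetaminophen (200 ct) £15.94: over-the-counter medicine → 4.25% + 1.25% city = 5.5% → £0.88
Total tax = £0.82 + £2.49 + £1.01 + £0.30 + £8.47 + £0.45 + £124.09 + £0.43 + £0.88 = £138.94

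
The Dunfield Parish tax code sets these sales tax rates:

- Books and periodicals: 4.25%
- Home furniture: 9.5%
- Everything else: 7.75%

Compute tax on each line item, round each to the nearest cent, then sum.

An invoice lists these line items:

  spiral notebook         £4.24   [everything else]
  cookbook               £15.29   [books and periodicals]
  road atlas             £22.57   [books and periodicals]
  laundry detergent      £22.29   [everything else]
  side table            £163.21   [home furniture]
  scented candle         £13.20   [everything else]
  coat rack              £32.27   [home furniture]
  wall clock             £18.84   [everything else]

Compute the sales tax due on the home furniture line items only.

£18.57

Side table £163.21: home furniture → 9.5% → £15.50
Coat rack £32.27: home furniture → 9.5% → £3.07
Tax on home furniture = £15.50 + £3.07 = £18.57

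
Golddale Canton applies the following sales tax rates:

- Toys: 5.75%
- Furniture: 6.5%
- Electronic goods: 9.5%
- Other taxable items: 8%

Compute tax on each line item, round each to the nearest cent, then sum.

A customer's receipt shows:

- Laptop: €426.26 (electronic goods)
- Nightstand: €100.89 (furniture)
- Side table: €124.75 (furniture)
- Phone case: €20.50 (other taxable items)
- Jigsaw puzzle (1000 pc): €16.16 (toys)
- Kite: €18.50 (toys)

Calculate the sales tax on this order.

€58.79

Laptop €426.26: electronic goods → 9.5% → €40.49
Nightstand €100.89: furniture → 6.5% → €6.56
Side table €124.75: furniture → 6.5% → €8.11
Phone case €20.50: other taxable items → 8% → €1.64
Jigsaw puzzle (1000 pc) €16.16: toys → 5.75% → €0.93
Kite €18.50: toys → 5.75% → €1.06
Total tax = €40.49 + €6.56 + €8.11 + €1.64 + €0.93 + €1.06 = €58.79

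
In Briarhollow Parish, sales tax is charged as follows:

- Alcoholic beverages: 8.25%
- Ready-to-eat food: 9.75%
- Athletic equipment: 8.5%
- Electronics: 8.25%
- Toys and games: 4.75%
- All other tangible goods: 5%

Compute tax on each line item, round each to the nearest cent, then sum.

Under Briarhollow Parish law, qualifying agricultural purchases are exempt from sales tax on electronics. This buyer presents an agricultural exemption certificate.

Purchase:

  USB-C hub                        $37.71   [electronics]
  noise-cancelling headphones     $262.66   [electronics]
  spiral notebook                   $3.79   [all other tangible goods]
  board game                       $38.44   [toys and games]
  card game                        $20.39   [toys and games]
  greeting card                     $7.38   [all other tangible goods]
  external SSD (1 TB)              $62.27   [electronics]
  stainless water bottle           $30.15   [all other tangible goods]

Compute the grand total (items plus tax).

USB-C hub $37.71: electronics, buyer-exempt → 0% → $0.00
Noise-cancelling headphones $262.66: electronics, buyer-exempt → 0% → $0.00
Spiral notebook $3.79: all other tangible goods → 5% → $0.19
Board game $38.44: toys and games → 4.75% → $1.83
Card game $20.39: toys and games → 4.75% → $0.97
Greeting card $7.38: all other tangible goods → 5% → $0.37
External SSD (1 TB) $62.27: electronics, buyer-exempt → 0% → $0.00
Stainless water bottle $30.15: all other tangible goods → 5% → $1.51
Subtotal = $462.79; tax = $4.87; total due = $467.66

$467.66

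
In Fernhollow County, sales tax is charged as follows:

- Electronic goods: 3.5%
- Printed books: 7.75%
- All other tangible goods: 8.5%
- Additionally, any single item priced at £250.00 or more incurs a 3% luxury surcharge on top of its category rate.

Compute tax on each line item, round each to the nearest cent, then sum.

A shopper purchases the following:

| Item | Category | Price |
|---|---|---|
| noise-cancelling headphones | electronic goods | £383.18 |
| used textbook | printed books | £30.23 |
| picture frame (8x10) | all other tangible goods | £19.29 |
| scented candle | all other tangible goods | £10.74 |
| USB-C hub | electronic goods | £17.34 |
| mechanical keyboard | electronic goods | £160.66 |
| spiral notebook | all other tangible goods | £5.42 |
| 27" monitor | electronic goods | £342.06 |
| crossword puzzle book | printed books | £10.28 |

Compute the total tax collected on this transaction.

Noise-cancelling headphones £383.18: electronic goods → 3.5% + 3% surcharge = 6.5% → £24.91
Used textbook £30.23: printed books → 7.75% → £2.34
Picture frame (8x10) £19.29: all other tangible goods → 8.5% → £1.64
Scented candle £10.74: all other tangible goods → 8.5% → £0.91
USB-C hub £17.34: electronic goods → 3.5% → £0.61
Mechanical keyboard £160.66: electronic goods → 3.5% → £5.62
Spiral notebook £5.42: all other tangible goods → 8.5% → £0.46
27" monitor £342.06: electronic goods → 3.5% + 3% surcharge = 6.5% → £22.23
Crossword puzzle book £10.28: printed books → 7.75% → £0.80
Total tax = £24.91 + £2.34 + £1.64 + £0.91 + £0.61 + £5.62 + £0.46 + £22.23 + £0.80 = £59.52

£59.52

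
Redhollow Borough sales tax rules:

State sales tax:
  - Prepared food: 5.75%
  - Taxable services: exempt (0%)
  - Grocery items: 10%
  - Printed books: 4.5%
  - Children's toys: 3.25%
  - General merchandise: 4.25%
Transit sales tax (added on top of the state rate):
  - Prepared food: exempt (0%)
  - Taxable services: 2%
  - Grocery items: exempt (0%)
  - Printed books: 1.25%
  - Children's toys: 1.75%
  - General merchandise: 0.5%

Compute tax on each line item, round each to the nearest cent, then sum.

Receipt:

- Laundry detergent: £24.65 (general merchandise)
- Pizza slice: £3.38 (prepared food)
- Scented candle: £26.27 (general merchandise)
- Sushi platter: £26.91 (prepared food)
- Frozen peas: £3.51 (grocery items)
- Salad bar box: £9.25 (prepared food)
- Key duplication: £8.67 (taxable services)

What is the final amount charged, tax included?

£107.85

Laundry detergent £24.65: general merchandise → 4.25% + 0.5% transit = 4.75% → £1.17
Pizza slice £3.38: prepared food → 5.75% + 0% transit = 5.75% → £0.19
Scented candle £26.27: general merchandise → 4.25% + 0.5% transit = 4.75% → £1.25
Sushi platter £26.91: prepared food → 5.75% + 0% transit = 5.75% → £1.55
Frozen peas £3.51: grocery items → 10% + 0% transit = 10% → £0.35
Salad bar box £9.25: prepared food → 5.75% + 0% transit = 5.75% → £0.53
Key duplication £8.67: taxable services → 0% + 2% transit = 2% → £0.17
Subtotal = £102.64; tax = £5.21; total due = £107.85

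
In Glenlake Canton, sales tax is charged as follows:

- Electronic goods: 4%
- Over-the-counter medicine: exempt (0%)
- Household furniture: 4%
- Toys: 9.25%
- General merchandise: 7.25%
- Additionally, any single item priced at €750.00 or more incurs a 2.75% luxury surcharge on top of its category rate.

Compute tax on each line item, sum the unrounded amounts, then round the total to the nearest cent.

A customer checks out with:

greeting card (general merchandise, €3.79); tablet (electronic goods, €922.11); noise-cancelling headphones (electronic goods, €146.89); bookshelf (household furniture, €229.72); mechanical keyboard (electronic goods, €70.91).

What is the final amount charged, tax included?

Greeting card €3.79: general merchandise → 7.25% → €0.274775
Tablet €922.11: electronic goods → 4% + 2.75% surcharge = 6.75% → €62.242425
Noise-cancelling headphones €146.89: electronic goods → 4% → €5.8756
Bookshelf €229.72: household furniture → 4% → €9.1888
Mechanical keyboard €70.91: electronic goods → 4% → €2.8364
Subtotal = €1373.42; unrounded tax = €80.418 → €80.42; total due = €1453.84

€1453.84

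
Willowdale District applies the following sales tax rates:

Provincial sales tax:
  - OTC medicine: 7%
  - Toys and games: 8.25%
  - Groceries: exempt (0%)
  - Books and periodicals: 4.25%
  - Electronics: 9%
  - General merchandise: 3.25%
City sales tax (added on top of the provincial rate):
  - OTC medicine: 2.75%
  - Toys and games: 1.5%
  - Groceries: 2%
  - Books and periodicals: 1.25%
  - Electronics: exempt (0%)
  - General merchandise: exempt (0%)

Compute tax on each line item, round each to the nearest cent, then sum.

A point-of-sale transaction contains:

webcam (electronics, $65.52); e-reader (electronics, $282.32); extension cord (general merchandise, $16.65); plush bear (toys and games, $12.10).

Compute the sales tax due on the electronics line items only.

$31.31

Webcam $65.52: electronics → 9% + 0% city = 9% → $5.90
E-reader $282.32: electronics → 9% + 0% city = 9% → $25.41
Tax on electronics = $5.90 + $25.41 = $31.31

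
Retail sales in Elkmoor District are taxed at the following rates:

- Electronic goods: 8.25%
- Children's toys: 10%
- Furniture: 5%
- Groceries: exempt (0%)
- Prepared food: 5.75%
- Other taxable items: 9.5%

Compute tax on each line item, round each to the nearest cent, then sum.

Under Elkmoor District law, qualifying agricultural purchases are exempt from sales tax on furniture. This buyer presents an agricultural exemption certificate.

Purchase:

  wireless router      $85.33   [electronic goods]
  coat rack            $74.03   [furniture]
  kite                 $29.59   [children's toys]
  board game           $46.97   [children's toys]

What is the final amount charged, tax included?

$250.62

Wireless router $85.33: electronic goods → 8.25% → $7.04
Coat rack $74.03: furniture, buyer-exempt → 0% → $0.00
Kite $29.59: children's toys → 10% → $2.96
Board game $46.97: children's toys → 10% → $4.70
Subtotal = $235.92; tax = $14.70; total due = $250.62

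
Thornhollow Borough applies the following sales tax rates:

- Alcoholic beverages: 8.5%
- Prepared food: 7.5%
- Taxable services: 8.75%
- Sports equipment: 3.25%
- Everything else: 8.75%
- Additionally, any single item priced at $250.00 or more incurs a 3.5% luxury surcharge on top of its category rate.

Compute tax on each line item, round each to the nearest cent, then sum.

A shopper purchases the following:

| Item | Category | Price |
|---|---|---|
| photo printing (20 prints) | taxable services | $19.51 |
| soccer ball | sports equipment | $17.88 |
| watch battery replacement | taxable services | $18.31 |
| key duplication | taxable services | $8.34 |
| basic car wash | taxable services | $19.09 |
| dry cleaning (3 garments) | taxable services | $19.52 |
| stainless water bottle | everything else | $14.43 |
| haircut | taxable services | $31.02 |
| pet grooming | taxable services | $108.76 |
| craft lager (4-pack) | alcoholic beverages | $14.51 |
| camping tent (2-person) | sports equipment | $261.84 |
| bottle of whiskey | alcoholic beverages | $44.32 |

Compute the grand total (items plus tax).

$621.69

Photo printing (20 prints) $19.51: taxable services → 8.75% → $1.71
Soccer ball $17.88: sports equipment → 3.25% → $0.58
Watch battery replacement $18.31: taxable services → 8.75% → $1.60
Key duplication $8.34: taxable services → 8.75% → $0.73
Basic car wash $19.09: taxable services → 8.75% → $1.67
Dry cleaning (3 garments) $19.52: taxable services → 8.75% → $1.71
Stainless water bottle $14.43: everything else → 8.75% → $1.26
Haircut $31.02: taxable services → 8.75% → $2.71
Pet grooming $108.76: taxable services → 8.75% → $9.52
Craft lager (4-pack) $14.51: alcoholic beverages → 8.5% → $1.23
Camping tent (2-person) $261.84: sports equipment → 3.25% + 3.5% surcharge = 6.75% → $17.67
Bottle of whiskey $44.32: alcoholic beverages → 8.5% → $3.77
Subtotal = $577.53; tax = $44.16; total due = $621.69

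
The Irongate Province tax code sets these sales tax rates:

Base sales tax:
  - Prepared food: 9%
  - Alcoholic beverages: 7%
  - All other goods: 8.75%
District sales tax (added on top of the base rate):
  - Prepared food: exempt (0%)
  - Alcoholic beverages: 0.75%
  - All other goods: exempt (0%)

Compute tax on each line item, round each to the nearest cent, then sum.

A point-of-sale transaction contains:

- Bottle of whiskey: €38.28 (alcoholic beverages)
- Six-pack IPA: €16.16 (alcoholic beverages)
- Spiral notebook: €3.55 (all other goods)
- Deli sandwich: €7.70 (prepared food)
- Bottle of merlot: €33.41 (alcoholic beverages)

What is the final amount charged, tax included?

Bottle of whiskey €38.28: alcoholic beverages → 7% + 0.75% district = 7.75% → €2.97
Six-pack IPA €16.16: alcoholic beverages → 7% + 0.75% district = 7.75% → €1.25
Spiral notebook €3.55: all other goods → 8.75% + 0% district = 8.75% → €0.31
Deli sandwich €7.70: prepared food → 9% + 0% district = 9% → €0.69
Bottle of merlot €33.41: alcoholic beverages → 7% + 0.75% district = 7.75% → €2.59
Subtotal = €99.10; tax = €7.81; total due = €106.91

€106.91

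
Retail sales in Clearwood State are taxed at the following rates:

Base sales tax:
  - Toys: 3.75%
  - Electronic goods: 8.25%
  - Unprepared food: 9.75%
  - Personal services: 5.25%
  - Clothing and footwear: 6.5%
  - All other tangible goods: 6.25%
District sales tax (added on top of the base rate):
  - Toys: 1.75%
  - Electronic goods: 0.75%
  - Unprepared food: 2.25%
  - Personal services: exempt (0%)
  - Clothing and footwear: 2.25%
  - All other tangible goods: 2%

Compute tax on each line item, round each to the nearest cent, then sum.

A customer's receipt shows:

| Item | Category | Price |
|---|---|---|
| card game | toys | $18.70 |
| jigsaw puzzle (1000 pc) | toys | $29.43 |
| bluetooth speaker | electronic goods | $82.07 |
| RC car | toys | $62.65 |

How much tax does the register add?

$13.49

Card game $18.70: toys → 3.75% + 1.75% district = 5.5% → $1.03
Jigsaw puzzle (1000 pc) $29.43: toys → 3.75% + 1.75% district = 5.5% → $1.62
Bluetooth speaker $82.07: electronic goods → 8.25% + 0.75% district = 9% → $7.39
RC car $62.65: toys → 3.75% + 1.75% district = 5.5% → $3.45
Total tax = $1.03 + $1.62 + $7.39 + $3.45 = $13.49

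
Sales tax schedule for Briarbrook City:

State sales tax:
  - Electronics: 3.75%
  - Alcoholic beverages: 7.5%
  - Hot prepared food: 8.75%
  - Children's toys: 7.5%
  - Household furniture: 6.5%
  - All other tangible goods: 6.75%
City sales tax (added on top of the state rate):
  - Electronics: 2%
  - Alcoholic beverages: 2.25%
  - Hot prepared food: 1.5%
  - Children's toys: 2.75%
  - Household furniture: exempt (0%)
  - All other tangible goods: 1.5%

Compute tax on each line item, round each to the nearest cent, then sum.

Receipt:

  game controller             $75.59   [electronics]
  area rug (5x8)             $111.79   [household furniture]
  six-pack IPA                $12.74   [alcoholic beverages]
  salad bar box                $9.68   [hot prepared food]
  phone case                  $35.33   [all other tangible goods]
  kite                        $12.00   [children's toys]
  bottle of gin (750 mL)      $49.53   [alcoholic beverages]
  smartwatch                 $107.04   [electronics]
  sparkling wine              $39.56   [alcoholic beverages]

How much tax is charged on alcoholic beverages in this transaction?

$9.93

Six-pack IPA $12.74: alcoholic beverages → 7.5% + 2.25% city = 9.75% → $1.24
Bottle of gin (750 mL) $49.53: alcoholic beverages → 7.5% + 2.25% city = 9.75% → $4.83
Sparkling wine $39.56: alcoholic beverages → 7.5% + 2.25% city = 9.75% → $3.86
Tax on alcoholic beverages = $1.24 + $4.83 + $3.86 = $9.93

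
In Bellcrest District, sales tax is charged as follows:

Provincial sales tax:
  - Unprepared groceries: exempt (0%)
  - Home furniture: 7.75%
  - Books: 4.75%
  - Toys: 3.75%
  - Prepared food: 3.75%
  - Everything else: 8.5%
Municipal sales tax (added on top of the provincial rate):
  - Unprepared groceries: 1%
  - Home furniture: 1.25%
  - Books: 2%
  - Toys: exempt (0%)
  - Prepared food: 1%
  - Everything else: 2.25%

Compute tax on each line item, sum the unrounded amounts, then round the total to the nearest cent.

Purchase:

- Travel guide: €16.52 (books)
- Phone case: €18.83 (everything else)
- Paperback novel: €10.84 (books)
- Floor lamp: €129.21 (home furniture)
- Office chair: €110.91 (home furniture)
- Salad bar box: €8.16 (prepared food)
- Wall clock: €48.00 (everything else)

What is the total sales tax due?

Travel guide €16.52: books → 4.75% + 2% municipal = 6.75% → €1.1151
Phone case €18.83: everything else → 8.5% + 2.25% municipal = 10.75% → €2.024225
Paperback novel €10.84: books → 4.75% + 2% municipal = 6.75% → €0.7317
Floor lamp €129.21: home furniture → 7.75% + 1.25% municipal = 9% → €11.6289
Office chair €110.91: home furniture → 7.75% + 1.25% municipal = 9% → €9.9819
Salad bar box €8.16: prepared food → 3.75% + 1% municipal = 4.75% → €0.3876
Wall clock €48.00: everything else → 8.5% + 2.25% municipal = 10.75% → €5.16
Unrounded tax sum = €31.029425 → €31.03

€31.03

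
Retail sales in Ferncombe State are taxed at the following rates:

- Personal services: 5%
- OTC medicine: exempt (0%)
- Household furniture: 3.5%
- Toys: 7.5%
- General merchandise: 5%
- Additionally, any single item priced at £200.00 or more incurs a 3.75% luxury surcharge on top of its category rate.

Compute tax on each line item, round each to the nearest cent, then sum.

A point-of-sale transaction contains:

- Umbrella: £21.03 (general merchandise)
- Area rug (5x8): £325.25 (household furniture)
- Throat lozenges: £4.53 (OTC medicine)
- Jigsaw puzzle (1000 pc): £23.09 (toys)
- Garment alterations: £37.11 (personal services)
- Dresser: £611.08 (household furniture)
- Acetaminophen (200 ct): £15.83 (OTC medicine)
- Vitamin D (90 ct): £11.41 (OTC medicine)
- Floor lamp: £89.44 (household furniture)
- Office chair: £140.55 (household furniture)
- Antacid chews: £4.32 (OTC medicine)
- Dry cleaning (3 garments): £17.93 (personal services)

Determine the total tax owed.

£81.47

Umbrella £21.03: general merchandise → 5% → £1.05
Area rug (5x8) £325.25: household furniture → 3.5% + 3.75% surcharge = 7.25% → £23.58
Throat lozenges £4.53: OTC medicine → 0% → £0.00
Jigsaw puzzle (1000 pc) £23.09: toys → 7.5% → £1.73
Garment alterations £37.11: personal services → 5% → £1.86
Dresser £611.08: household furniture → 3.5% + 3.75% surcharge = 7.25% → £44.30
Acetaminophen (200 ct) £15.83: OTC medicine → 0% → £0.00
Vitamin D (90 ct) £11.41: OTC medicine → 0% → £0.00
Floor lamp £89.44: household furniture → 3.5% → £3.13
Office chair £140.55: household furniture → 3.5% → £4.92
Antacid chews £4.32: OTC medicine → 0% → £0.00
Dry cleaning (3 garments) £17.93: personal services → 5% → £0.90
Total tax = £1.05 + £23.58 + £1.73 + £1.86 + £44.30 + £3.13 + £4.92 + £0.90 = £81.47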